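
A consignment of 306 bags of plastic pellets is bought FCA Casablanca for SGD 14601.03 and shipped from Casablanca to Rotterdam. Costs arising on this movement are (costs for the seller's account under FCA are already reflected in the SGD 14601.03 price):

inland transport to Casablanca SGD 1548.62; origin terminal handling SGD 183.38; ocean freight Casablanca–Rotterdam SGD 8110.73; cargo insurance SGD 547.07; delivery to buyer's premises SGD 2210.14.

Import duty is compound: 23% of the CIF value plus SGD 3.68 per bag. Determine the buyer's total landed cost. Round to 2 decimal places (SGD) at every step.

FCA: the seller delivers export-cleared goods to the carrier; the buyer bears costs from that point.
Already in the invoice (seller's account under FCA): inland to port — exclude.
CIF value = FCA price + origin terminal + freight + insurance = 14601.03 + 183.38 + 8110.73 + 547.07 = 23442.21
Ad valorem component: 23442.21 × 23% = 5391.71
Specific component: 306 × 3.68 = 1126.08
Import duty = 5391.71 + 1126.08 = 6517.79
Buyer bears: origin terminal 183.38 + freight 8110.73 + insurance 547.07 + delivery 2210.14 + duty 6517.79 = 17569.11
Landed cost = invoice 14601.03 + 17569.11 = 32170.14

Total landed cost: SGD 32170.14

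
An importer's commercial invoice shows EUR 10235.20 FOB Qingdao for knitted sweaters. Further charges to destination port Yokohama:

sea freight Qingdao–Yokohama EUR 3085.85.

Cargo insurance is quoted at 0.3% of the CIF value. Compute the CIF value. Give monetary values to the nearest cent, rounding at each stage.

CIF value: EUR 13361.13

Let C be the CIF value. C = FOB price + freight + 0.3% × C
C − 0.3% × C = 10235.20 + 3085.85
0.997 × C = 13321.05
C = 13321.05 / 0.997 = 13361.13
Insurance premium = 0.3% × 13361.13 = 40.08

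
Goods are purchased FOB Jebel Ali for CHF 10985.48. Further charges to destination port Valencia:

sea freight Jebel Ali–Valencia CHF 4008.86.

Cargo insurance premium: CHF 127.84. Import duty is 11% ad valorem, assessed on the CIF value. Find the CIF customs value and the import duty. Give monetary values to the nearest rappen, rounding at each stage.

CIF = FOB price + freight + insurance
CIF = 10985.48 + 4008.86 + 127.84 = 15122.18
Import duty = 15122.18 × 11% = 1663.44

CIF value: CHF 15122.18; import duty: CHF 1663.44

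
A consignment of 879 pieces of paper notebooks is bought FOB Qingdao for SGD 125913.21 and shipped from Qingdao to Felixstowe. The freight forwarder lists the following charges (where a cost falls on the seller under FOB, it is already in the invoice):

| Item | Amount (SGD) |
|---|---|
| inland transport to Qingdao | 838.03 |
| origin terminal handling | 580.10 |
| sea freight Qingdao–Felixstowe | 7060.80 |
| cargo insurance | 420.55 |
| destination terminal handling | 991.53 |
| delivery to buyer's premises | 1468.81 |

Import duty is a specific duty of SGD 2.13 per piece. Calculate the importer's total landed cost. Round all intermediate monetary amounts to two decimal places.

FOB: the seller bears costs until goods are on board at the origin port; the buyer bears freight, insurance and all costs thereafter.
Already in the invoice (seller's account under FOB): inland to port, origin terminal — exclude.
CIF value = FOB price + freight + insurance = 125913.21 + 7060.80 + 420.55 = 133394.56
Import duty = 879 × 2.13 = 1872.27
Buyer bears: freight 7060.80 + insurance 420.55 + destination terminal 991.53 + delivery 1468.81 + duty 1872.27 = 11813.96
Landed cost = invoice 125913.21 + 11813.96 = 137727.17

Total landed cost: SGD 137727.17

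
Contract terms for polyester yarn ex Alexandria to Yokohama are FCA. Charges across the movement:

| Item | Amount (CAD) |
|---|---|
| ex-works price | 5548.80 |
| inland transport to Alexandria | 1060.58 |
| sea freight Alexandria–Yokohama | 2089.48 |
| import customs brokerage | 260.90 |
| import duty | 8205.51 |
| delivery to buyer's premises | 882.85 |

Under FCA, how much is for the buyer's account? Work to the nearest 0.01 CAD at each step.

FCA: the seller delivers export-cleared goods to the carrier; the buyer bears costs from that point.
Seller's account: goods 5548.80 + inland to port 1060.58 = 6609.38
Buyer's account: freight 2089.48 + brokerage 260.90 + duty 8205.51 + delivery 882.85 = 11438.74

Buyer's account: CAD 11438.74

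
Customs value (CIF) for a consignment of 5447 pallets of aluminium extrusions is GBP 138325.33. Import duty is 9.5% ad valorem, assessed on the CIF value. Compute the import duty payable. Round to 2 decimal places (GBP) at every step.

Import duty = 138325.33 × 9.5% = 13140.91

Import duty: GBP 13140.91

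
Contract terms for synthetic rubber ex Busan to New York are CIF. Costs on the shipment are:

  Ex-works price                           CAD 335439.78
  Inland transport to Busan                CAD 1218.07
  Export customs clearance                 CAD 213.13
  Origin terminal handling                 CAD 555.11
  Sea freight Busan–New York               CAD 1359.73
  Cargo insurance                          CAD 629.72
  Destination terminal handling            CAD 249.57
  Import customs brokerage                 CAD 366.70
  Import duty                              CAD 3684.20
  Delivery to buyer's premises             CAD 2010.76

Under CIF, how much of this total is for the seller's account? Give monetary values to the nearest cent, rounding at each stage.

Seller's account: CAD 339415.54

CIF: the seller pays costs through ocean freight and marine insurance to the destination port.
Seller's account: goods 335439.78 + inland to port 1218.07 + export clearance 213.13 + origin terminal 555.11 + freight 1359.73 + insurance 629.72 = 339415.54
Buyer's account: destination terminal 249.57 + brokerage 366.70 + duty 3684.20 + delivery 2010.76 = 6311.23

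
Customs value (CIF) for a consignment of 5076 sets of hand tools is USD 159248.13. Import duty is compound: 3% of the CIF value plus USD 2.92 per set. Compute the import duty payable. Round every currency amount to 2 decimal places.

Import duty: USD 19599.36

Ad valorem component: 159248.13 × 3% = 4777.44
Specific component: 5076 × 2.92 = 14821.92
Import duty = 4777.44 + 14821.92 = 19599.36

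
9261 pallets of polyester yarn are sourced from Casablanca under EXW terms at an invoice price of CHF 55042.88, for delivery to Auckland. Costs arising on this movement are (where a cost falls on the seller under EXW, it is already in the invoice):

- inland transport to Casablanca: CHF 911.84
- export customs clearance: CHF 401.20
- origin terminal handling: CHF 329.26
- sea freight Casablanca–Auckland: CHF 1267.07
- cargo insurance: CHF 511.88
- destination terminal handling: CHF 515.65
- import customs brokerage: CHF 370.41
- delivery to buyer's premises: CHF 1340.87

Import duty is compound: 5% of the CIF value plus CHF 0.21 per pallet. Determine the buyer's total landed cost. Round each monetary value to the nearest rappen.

EXW: the seller makes goods available at their premises; the buyer bears all onward costs.
CIF value = EXW price + inland to port + export clearance + origin terminal + freight + insurance = 55042.88 + 911.84 + 401.20 + 329.26 + 1267.07 + 511.88 = 58464.13
Ad valorem component: 58464.13 × 5% = 2923.21
Specific component: 9261 × 0.21 = 1944.81
Import duty = 2923.21 + 1944.81 = 4868.02
Buyer bears: inland to port 911.84 + export clearance 401.20 + origin terminal 329.26 + freight 1267.07 + insurance 511.88 + destination terminal 515.65 + brokerage 370.41 + delivery 1340.87 + duty 4868.02 = 10516.20
Landed cost = invoice 55042.88 + 10516.20 = 65559.08

Total landed cost: CHF 65559.08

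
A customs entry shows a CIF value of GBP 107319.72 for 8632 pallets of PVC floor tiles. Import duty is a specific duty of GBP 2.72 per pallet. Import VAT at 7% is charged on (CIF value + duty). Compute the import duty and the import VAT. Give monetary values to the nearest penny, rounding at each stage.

Import duty: GBP 23479.04; import VAT: GBP 9155.91

Import duty = 8632 × 2.72 = 23479.04
VAT base = CIF + duty = 107319.72 + 23479.04 = 130798.76
Import VAT = 130798.76 × 7% = 9155.91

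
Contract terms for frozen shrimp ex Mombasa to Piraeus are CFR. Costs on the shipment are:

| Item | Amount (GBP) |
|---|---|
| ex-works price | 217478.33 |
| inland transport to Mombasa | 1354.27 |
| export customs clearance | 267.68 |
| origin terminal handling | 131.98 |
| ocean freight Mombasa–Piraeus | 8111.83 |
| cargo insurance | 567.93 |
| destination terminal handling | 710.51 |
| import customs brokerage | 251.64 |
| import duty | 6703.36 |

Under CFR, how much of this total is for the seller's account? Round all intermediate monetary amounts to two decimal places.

CFR: the seller pays costs through ocean freight to the destination port, but not insurance.
Seller's account: goods 217478.33 + inland to port 1354.27 + export clearance 267.68 + origin terminal 131.98 + freight 8111.83 = 227344.09
Buyer's account: insurance 567.93 + destination terminal 710.51 + brokerage 251.64 + duty 6703.36 = 8233.44

Seller's account: GBP 227344.09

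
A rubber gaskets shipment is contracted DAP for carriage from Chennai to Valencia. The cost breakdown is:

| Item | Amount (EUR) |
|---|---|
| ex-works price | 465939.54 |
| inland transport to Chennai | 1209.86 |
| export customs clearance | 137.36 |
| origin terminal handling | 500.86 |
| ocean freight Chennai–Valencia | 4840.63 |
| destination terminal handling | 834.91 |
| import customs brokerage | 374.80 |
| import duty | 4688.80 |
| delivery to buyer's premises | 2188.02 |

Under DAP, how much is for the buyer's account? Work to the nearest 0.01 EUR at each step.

DAP: the seller bears all costs to the named destination except import duty and clearance.
Seller's account: goods 465939.54 + inland to port 1209.86 + export clearance 137.36 + origin terminal 500.86 + freight 4840.63 + destination terminal 834.91 + delivery 2188.02 = 475651.18
Buyer's account: brokerage 374.80 + duty 4688.80 = 5063.60

Buyer's account: EUR 5063.60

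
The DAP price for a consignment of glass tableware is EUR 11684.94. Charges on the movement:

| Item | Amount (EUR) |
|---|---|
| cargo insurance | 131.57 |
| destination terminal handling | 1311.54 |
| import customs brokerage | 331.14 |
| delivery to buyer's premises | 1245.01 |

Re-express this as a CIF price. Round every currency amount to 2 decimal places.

CIF price: EUR 9128.39

Not relevant to the conversion: insurance — on the seller under both DAP and CIF; already in the DAP price and stays in the CIF price. brokerage — on the buyer under both terms; not part of either seller's price.
From DAP to CIF, the seller no longer bears: destination terminal, delivery.
CIF price = 11684.94 − 1311.54 − 1245.01 = 9128.39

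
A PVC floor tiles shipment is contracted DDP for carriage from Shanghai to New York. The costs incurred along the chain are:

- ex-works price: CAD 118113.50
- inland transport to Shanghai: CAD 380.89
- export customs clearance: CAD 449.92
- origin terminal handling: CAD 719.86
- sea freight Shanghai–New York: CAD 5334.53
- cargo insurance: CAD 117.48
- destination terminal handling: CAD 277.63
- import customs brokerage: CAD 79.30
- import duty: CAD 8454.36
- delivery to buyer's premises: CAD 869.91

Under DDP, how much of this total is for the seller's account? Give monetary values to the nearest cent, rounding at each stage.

DDP: the seller bears all costs including import duty.
Seller's account: goods 118113.50 + inland to port 380.89 + export clearance 449.92 + origin terminal 719.86 + freight 5334.53 + insurance 117.48 + destination terminal 277.63 + brokerage 79.30 + duty 8454.36 + delivery 869.91 = 134797.38
Buyer's account: 0.00

Seller's account: CAD 134797.38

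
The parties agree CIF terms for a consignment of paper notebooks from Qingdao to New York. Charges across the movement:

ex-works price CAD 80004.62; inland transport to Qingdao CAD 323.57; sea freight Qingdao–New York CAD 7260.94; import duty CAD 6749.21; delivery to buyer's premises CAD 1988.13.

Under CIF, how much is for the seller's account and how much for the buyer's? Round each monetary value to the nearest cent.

CIF: the seller pays costs through ocean freight and marine insurance to the destination port.
Seller's account: goods 80004.62 + inland to port 323.57 + freight 7260.94 = 87589.13
Buyer's account: duty 6749.21 + delivery 1988.13 = 8737.34

Seller: CAD 87589.13; buyer: CAD 8737.34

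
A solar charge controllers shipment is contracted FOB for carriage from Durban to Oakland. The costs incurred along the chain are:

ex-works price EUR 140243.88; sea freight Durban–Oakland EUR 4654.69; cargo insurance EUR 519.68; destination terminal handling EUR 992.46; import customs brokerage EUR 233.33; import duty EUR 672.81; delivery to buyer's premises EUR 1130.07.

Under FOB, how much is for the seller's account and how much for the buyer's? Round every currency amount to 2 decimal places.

Seller: EUR 140243.88; buyer: EUR 8203.04

FOB: the seller bears costs until goods are on board at the origin port; the buyer bears freight, insurance and all costs thereafter.
Seller's account: goods 140243.88 = 140243.88
Buyer's account: freight 4654.69 + insurance 519.68 + destination terminal 992.46 + brokerage 233.33 + duty 672.81 + delivery 1130.07 = 8203.04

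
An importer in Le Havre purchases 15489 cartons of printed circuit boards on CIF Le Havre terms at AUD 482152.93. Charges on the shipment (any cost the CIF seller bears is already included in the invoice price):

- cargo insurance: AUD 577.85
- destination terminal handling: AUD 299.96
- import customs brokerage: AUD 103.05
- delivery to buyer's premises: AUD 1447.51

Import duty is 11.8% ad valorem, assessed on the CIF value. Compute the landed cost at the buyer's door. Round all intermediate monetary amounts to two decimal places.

Total landed cost: AUD 540897.50

CIF: the seller pays costs through ocean freight and marine insurance to the destination port.
Already in the invoice (seller's account under CIF): insurance — exclude.
The CIF price already equals the CIF value: 482152.93
Import duty = 482152.93 × 11.8% = 56894.05
Buyer bears: destination terminal 299.96 + brokerage 103.05 + delivery 1447.51 + duty 56894.05 = 58744.57
Landed cost = invoice 482152.93 + 58744.57 = 540897.50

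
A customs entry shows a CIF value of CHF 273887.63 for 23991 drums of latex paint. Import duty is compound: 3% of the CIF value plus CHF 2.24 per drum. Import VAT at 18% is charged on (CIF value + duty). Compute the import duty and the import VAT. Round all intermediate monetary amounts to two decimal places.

Import duty: CHF 61956.47; import VAT: CHF 60451.94

Ad valorem component: 273887.63 × 3% = 8216.63
Specific component: 23991 × 2.24 = 53739.84
Import duty = 8216.63 + 53739.84 = 61956.47
VAT base = CIF + duty = 273887.63 + 61956.47 = 335844.10
Import VAT = 335844.10 × 18% = 60451.94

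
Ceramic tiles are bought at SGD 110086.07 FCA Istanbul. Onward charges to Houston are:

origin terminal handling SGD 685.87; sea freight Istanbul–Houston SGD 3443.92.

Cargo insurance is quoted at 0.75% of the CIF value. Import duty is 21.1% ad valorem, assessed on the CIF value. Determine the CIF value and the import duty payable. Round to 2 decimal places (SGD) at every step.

Let C be the CIF value. C = FCA price + pre-shipment costs + freight + 0.75% × C
C − 0.75% × C = 110086.07 + 685.87 + 3443.92
0.9925 × C = 114215.86
C = 114215.86 / 0.9925 = 115078.95
Insurance premium = 0.75% × 115078.95 = 863.09
Import duty = 115078.95 × 21.1% = 24281.66

CIF value: SGD 115078.95; import duty: SGD 24281.66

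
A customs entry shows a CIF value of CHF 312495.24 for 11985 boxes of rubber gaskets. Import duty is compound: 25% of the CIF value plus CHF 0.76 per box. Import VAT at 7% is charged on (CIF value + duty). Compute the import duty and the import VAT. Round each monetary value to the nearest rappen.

Import duty: CHF 87232.41; import VAT: CHF 27980.94

Ad valorem component: 312495.24 × 25% = 78123.81
Specific component: 11985 × 0.76 = 9108.60
Import duty = 78123.81 + 9108.60 = 87232.41
VAT base = CIF + duty = 312495.24 + 87232.41 = 399727.65
Import VAT = 399727.65 × 7% = 27980.94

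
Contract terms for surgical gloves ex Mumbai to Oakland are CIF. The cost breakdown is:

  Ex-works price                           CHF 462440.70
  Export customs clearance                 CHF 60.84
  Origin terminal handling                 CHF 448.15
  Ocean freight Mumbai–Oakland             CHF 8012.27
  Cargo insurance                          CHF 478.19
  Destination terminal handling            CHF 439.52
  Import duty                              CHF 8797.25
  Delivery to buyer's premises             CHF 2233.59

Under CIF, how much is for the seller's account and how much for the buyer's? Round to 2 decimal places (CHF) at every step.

CIF: the seller pays costs through ocean freight and marine insurance to the destination port.
Seller's account: goods 462440.70 + export clearance 60.84 + origin terminal 448.15 + freight 8012.27 + insurance 478.19 = 471440.15
Buyer's account: destination terminal 439.52 + duty 8797.25 + delivery 2233.59 = 11470.36

Seller: CHF 471440.15; buyer: CHF 11470.36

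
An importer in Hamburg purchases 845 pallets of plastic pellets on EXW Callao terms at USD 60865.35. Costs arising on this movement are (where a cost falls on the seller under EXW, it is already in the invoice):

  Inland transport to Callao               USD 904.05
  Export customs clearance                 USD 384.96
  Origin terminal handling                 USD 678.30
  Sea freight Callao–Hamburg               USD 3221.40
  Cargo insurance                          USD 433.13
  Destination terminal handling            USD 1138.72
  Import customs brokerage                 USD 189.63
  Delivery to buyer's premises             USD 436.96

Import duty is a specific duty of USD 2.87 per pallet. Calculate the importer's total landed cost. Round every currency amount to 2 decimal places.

EXW: the seller makes goods available at their premises; the buyer bears all onward costs.
CIF value = EXW price + inland to port + export clearance + origin terminal + freight + insurance = 60865.35 + 904.05 + 384.96 + 678.30 + 3221.40 + 433.13 = 66487.19
Import duty = 845 × 2.87 = 2425.15
Buyer bears: inland to port 904.05 + export clearance 384.96 + origin terminal 678.30 + freight 3221.40 + insurance 433.13 + destination terminal 1138.72 + brokerage 189.63 + delivery 436.96 + duty 2425.15 = 9812.30
Landed cost = invoice 60865.35 + 9812.30 = 70677.65

Total landed cost: USD 70677.65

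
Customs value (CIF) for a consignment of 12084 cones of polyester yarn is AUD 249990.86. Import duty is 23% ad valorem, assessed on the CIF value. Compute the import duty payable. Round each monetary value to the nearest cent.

Import duty: AUD 57497.90

Import duty = 249990.86 × 23% = 57497.90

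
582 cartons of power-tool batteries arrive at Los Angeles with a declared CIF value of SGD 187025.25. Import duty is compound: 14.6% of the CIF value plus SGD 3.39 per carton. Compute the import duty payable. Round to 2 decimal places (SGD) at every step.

Import duty: SGD 29278.67

Ad valorem component: 187025.25 × 14.6% = 27305.69
Specific component: 582 × 3.39 = 1972.98
Import duty = 27305.69 + 1972.98 = 29278.67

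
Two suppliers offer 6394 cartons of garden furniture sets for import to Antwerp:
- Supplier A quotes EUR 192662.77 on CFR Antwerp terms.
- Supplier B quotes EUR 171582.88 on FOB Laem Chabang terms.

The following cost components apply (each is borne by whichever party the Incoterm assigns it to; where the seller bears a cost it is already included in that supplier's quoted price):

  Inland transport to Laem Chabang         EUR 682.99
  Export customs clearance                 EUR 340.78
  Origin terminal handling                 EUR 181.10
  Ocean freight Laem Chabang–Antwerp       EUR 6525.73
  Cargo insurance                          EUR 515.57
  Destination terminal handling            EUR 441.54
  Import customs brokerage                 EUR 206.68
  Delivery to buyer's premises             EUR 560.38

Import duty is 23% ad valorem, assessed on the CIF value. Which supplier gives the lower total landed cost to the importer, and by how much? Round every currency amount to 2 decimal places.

Supplier B is cheaper by EUR 17901.62

Supplier A (CFR):
CIF value = CFR price + insurance = 192662.77 + 515.57 = 193178.34
Import duty = 193178.34 × 23% = 44431.02
Buyer bears (A): 515.57 + 441.54 + 206.68 + 560.38 = 1724.17
Landed cost (A) = invoice 192662.77 + 1724.17 + duty 44431.02 = 238817.96
Supplier B (FOB):
CIF value = FOB price + freight + insurance = 171582.88 + 6525.73 + 515.57 = 178624.18
Import duty = 178624.18 × 23% = 41083.56
Buyer bears (B): 6525.73 + 515.57 + 441.54 + 206.68 + 560.38 = 8249.90
Landed cost (B) = invoice 171582.88 + 8249.90 + duty 41083.56 = 220916.34
Difference = |238817.96 − 220916.34| = 17901.62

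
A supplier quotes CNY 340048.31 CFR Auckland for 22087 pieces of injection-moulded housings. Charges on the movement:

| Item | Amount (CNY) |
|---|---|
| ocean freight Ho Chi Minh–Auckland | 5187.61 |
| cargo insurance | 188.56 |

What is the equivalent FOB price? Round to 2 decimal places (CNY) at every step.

Not relevant to the conversion: insurance — on the buyer under both terms; not part of either seller's price.
From CFR to FOB, the seller no longer bears: freight.
FOB price = 340048.31 − 5187.61 = 334860.70

FOB price: CNY 334860.70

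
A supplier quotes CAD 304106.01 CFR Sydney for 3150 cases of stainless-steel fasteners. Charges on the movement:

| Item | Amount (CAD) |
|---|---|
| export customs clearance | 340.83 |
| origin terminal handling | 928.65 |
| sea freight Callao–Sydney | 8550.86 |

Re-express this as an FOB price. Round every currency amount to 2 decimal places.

FOB price: CAD 295555.15

Not relevant to the conversion: export clearance, origin terminal — on the seller under both CFR and FOB; already in the CFR price and stays in the FOB price.
From CFR to FOB, the seller no longer bears: freight.
FOB price = 304106.01 − 8550.86 = 295555.15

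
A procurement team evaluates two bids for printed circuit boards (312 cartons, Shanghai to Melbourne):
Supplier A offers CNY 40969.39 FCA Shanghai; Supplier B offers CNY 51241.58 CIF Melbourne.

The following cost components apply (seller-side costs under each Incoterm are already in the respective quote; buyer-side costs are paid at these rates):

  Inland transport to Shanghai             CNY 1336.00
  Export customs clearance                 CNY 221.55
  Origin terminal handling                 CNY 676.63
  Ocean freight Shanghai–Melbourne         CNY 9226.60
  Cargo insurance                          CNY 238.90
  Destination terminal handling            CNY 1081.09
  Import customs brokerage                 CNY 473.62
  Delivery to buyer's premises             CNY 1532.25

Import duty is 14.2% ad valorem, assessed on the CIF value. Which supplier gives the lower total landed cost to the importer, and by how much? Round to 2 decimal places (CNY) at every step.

Supplier A (FCA):
CIF value = FCA price + origin terminal + freight + insurance = 40969.39 + 676.63 + 9226.60 + 238.90 = 51111.52
Import duty = 51111.52 × 14.2% = 7257.84
Buyer bears (A): 676.63 + 9226.60 + 238.90 + 1081.09 + 473.62 + 1532.25 = 13229.09
Landed cost (A) = invoice 40969.39 + 13229.09 + duty 7257.84 = 61456.32
Supplier B (CIF):
The CIF price already equals the CIF value: 51241.58
Import duty = 51241.58 × 14.2% = 7276.30
Buyer bears (B): 1081.09 + 473.62 + 1532.25 = 3086.96
Landed cost (B) = invoice 51241.58 + 3086.96 + duty 7276.30 = 61604.84
Difference = |61456.32 − 61604.84| = 148.52

Supplier A is cheaper by CNY 148.52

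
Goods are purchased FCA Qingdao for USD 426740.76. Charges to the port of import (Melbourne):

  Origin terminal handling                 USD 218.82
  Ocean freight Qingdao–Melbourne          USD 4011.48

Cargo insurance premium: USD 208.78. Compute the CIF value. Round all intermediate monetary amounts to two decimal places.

CIF value: USD 431179.84

CIF = FCA price + pre-shipment costs + freight + insurance
CIF = 426740.76 + 218.82 + 4011.48 + 208.78 = 431179.84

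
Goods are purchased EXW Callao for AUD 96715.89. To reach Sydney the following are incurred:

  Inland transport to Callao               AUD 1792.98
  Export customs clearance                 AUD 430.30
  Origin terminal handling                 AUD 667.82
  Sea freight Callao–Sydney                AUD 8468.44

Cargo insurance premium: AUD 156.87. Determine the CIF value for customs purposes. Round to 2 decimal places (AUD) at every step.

CIF value: AUD 108232.30

CIF = EXW price + pre-shipment costs + freight + insurance
CIF = 96715.89 + 1792.98 + 430.30 + 667.82 + 8468.44 + 156.87 = 108232.30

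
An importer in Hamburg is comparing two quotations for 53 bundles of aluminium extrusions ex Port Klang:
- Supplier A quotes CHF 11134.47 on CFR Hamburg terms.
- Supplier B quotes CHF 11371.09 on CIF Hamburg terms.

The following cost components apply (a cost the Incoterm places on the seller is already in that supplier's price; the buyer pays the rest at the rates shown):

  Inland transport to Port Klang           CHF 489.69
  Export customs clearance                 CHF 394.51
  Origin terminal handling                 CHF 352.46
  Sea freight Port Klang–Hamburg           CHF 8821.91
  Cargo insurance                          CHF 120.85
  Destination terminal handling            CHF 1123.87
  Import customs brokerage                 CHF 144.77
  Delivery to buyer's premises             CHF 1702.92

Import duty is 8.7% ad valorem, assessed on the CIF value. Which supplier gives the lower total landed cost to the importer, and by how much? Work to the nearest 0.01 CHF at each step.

Supplier A is cheaper by CHF 125.84

Supplier A (CFR):
CIF value = CFR price + insurance = 11134.47 + 120.85 = 11255.32
Import duty = 11255.32 × 8.7% = 979.21
Buyer bears (A): 120.85 + 1123.87 + 144.77 + 1702.92 = 3092.41
Landed cost (A) = invoice 11134.47 + 3092.41 + duty 979.21 = 15206.09
Supplier B (CIF):
The CIF price already equals the CIF value: 11371.09
Import duty = 11371.09 × 8.7% = 989.28
Buyer bears (B): 1123.87 + 144.77 + 1702.92 = 2971.56
Landed cost (B) = invoice 11371.09 + 2971.56 + duty 989.28 = 15331.93
Difference = |15206.09 − 15331.93| = 125.84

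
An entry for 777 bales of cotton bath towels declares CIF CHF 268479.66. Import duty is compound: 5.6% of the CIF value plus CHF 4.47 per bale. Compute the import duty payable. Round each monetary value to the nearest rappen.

Import duty: CHF 18508.05

Ad valorem component: 268479.66 × 5.6% = 15034.86
Specific component: 777 × 4.47 = 3473.19
Import duty = 15034.86 + 3473.19 = 18508.05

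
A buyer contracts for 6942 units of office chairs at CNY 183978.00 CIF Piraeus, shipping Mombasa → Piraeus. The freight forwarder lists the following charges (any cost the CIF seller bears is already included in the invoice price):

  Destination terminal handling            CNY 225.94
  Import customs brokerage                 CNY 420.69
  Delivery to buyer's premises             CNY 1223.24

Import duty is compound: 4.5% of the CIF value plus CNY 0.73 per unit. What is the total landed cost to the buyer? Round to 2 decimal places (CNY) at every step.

Total landed cost: CNY 199194.54

CIF: the seller pays costs through ocean freight and marine insurance to the destination port.
The CIF price already equals the CIF value: 183978.00
Ad valorem component: 183978.00 × 4.5% = 8279.01
Specific component: 6942 × 0.73 = 5067.66
Import duty = 8279.01 + 5067.66 = 13346.67
Buyer bears: destination terminal 225.94 + brokerage 420.69 + delivery 1223.24 + duty 13346.67 = 15216.54
Landed cost = invoice 183978.00 + 15216.54 = 199194.54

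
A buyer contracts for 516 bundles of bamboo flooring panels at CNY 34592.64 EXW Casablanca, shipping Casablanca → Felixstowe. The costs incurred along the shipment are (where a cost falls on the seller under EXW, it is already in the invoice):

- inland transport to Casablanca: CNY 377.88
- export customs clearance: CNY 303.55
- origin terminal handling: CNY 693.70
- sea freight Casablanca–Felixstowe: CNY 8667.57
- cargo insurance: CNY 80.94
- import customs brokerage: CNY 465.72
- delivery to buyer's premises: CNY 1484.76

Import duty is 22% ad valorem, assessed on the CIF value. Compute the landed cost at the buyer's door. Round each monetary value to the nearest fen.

Total landed cost: CNY 56504.34

EXW: the seller makes goods available at their premises; the buyer bears all onward costs.
CIF value = EXW price + inland to port + export clearance + origin terminal + freight + insurance = 34592.64 + 377.88 + 303.55 + 693.70 + 8667.57 + 80.94 = 44716.28
Import duty = 44716.28 × 22% = 9837.58
Buyer bears: inland to port 377.88 + export clearance 303.55 + origin terminal 693.70 + freight 8667.57 + insurance 80.94 + brokerage 465.72 + delivery 1484.76 + duty 9837.58 = 21911.70
Landed cost = invoice 34592.64 + 21911.70 = 56504.34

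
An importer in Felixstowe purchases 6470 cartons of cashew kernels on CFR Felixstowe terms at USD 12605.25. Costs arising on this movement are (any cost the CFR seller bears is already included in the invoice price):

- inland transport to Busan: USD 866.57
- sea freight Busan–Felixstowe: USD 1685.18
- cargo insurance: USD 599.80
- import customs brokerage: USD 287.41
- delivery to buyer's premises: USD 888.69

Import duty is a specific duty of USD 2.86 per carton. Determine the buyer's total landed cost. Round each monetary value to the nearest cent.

Total landed cost: USD 32885.35

CFR: the seller pays costs through ocean freight to the destination port, but not insurance.
Already in the invoice (seller's account under CFR): inland to port, freight — exclude.
CIF value = CFR price + insurance = 12605.25 + 599.80 = 13205.05
Import duty = 6470 × 2.86 = 18504.20
Buyer bears: insurance 599.80 + brokerage 287.41 + delivery 888.69 + duty 18504.20 = 20280.10
Landed cost = invoice 12605.25 + 20280.10 = 32885.35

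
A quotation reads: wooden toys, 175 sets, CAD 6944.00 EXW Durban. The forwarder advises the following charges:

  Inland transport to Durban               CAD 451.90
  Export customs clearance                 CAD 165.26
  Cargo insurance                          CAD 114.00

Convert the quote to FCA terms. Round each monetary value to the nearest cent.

Not relevant to the conversion: insurance — on the buyer under both terms; not part of either seller's price.
From EXW to FCA, the seller additionally bears: inland to port, export clearance.
FCA price = 6944.00 + 451.90 + 165.26 = 7561.16

FCA price: CAD 7561.16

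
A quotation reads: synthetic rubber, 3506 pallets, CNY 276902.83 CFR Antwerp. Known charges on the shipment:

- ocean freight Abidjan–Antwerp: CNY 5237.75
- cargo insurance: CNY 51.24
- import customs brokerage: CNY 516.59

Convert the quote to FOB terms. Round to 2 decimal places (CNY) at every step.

FOB price: CNY 271665.08

Not relevant to the conversion: insurance, brokerage — on the buyer under both terms; not part of either seller's price.
From CFR to FOB, the seller no longer bears: freight.
FOB price = 276902.83 − 5237.75 = 271665.08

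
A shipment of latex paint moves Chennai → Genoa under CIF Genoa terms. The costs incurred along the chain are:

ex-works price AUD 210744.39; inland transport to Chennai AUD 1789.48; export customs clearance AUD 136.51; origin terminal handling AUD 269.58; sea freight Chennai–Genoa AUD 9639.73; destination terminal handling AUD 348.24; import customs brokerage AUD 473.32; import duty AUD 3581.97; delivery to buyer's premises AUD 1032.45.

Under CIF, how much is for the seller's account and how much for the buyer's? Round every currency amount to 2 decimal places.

Seller: AUD 222579.69; buyer: AUD 5435.98

CIF: the seller pays costs through ocean freight and marine insurance to the destination port.
Seller's account: goods 210744.39 + inland to port 1789.48 + export clearance 136.51 + origin terminal 269.58 + freight 9639.73 = 222579.69
Buyer's account: destination terminal 348.24 + brokerage 473.32 + duty 3581.97 + delivery 1032.45 = 5435.98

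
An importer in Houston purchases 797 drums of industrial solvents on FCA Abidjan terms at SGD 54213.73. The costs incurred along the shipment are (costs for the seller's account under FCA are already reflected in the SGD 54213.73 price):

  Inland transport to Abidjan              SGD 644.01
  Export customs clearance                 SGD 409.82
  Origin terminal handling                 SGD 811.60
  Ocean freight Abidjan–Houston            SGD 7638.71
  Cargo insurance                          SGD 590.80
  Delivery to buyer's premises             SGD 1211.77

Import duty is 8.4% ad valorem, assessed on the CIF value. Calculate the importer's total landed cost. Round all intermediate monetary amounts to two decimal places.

Total landed cost: SGD 69780.02

FCA: the seller delivers export-cleared goods to the carrier; the buyer bears costs from that point.
Already in the invoice (seller's account under FCA): inland to port, export clearance — exclude.
CIF value = FCA price + origin terminal + freight + insurance = 54213.73 + 811.60 + 7638.71 + 590.80 = 63254.84
Import duty = 63254.84 × 8.4% = 5313.41
Buyer bears: origin terminal 811.60 + freight 7638.71 + insurance 590.80 + delivery 1211.77 + duty 5313.41 = 15566.29
Landed cost = invoice 54213.73 + 15566.29 = 69780.02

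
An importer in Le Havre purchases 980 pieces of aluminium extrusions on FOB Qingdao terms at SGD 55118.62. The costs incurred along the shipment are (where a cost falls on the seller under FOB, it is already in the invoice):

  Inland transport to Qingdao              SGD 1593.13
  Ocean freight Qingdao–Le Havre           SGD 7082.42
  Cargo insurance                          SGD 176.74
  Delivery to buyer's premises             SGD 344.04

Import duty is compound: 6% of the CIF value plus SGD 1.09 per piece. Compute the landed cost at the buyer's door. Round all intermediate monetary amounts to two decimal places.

FOB: the seller bears costs until goods are on board at the origin port; the buyer bears freight, insurance and all costs thereafter.
Already in the invoice (seller's account under FOB): inland to port — exclude.
CIF value = FOB price + freight + insurance = 55118.62 + 7082.42 + 176.74 = 62377.78
Ad valorem component: 62377.78 × 6% = 3742.67
Specific component: 980 × 1.09 = 1068.20
Import duty = 3742.67 + 1068.20 = 4810.87
Buyer bears: freight 7082.42 + insurance 176.74 + delivery 344.04 + duty 4810.87 = 12414.07
Landed cost = invoice 55118.62 + 12414.07 = 67532.69

Total landed cost: SGD 67532.69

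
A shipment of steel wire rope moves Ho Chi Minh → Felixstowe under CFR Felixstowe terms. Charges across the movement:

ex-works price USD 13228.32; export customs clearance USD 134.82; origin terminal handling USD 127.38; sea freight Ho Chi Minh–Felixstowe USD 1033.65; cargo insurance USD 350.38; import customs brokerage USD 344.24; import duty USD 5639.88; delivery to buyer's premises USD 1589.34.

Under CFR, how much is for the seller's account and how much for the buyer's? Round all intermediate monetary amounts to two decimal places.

Seller: USD 14524.17; buyer: USD 7923.84

CFR: the seller pays costs through ocean freight to the destination port, but not insurance.
Seller's account: goods 13228.32 + export clearance 134.82 + origin terminal 127.38 + freight 1033.65 = 14524.17
Buyer's account: insurance 350.38 + brokerage 344.24 + duty 5639.88 + delivery 1589.34 = 7923.84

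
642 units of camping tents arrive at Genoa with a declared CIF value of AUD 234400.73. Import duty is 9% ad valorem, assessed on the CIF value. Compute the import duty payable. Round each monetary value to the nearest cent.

Import duty = 234400.73 × 9% = 21096.07

Import duty: AUD 21096.07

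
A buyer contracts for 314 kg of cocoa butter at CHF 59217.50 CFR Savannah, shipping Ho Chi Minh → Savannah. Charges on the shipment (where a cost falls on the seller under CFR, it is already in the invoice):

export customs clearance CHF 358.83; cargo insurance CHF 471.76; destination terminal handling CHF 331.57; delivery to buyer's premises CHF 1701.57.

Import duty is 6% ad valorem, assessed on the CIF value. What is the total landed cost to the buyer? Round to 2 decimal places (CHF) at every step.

Total landed cost: CHF 65303.76

CFR: the seller pays costs through ocean freight to the destination port, but not insurance.
Already in the invoice (seller's account under CFR): export clearance — exclude.
CIF value = CFR price + insurance = 59217.50 + 471.76 = 59689.26
Import duty = 59689.26 × 6% = 3581.36
Buyer bears: insurance 471.76 + destination terminal 331.57 + delivery 1701.57 + duty 3581.36 = 6086.26
Landed cost = invoice 59217.50 + 6086.26 = 65303.76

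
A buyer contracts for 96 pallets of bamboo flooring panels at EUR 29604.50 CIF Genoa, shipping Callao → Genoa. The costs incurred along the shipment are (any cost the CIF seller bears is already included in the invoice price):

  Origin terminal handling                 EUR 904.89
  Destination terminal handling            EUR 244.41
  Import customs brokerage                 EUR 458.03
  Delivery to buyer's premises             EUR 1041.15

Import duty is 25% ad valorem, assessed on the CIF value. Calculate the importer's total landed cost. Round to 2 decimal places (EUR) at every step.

Total landed cost: EUR 38749.22

CIF: the seller pays costs through ocean freight and marine insurance to the destination port.
Already in the invoice (seller's account under CIF): origin terminal — exclude.
The CIF price already equals the CIF value: 29604.50
Import duty = 29604.50 × 25% = 7401.13
Buyer bears: destination terminal 244.41 + brokerage 458.03 + delivery 1041.15 + duty 7401.13 = 9144.72
Landed cost = invoice 29604.50 + 9144.72 = 38749.22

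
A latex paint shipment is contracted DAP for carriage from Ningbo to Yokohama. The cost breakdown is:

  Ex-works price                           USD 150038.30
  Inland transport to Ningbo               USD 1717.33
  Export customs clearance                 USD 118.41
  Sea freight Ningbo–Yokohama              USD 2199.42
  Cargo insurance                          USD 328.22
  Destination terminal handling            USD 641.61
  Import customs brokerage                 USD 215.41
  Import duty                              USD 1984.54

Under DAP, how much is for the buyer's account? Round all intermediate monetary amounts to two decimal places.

Buyer's account: USD 2199.95

DAP: the seller bears all costs to the named destination except import duty and clearance.
Seller's account: goods 150038.30 + inland to port 1717.33 + export clearance 118.41 + freight 2199.42 + insurance 328.22 + destination terminal 641.61 = 155043.29
Buyer's account: brokerage 215.41 + duty 1984.54 = 2199.95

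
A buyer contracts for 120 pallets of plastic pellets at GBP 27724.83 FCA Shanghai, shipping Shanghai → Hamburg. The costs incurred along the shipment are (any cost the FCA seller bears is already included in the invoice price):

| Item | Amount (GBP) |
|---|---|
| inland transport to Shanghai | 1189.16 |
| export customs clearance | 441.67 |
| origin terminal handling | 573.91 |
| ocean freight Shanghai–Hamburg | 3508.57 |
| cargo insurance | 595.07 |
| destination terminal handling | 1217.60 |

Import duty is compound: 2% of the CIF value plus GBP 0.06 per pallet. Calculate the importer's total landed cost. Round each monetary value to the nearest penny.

FCA: the seller delivers export-cleared goods to the carrier; the buyer bears costs from that point.
Already in the invoice (seller's account under FCA): inland to port, export clearance — exclude.
CIF value = FCA price + origin terminal + freight + insurance = 27724.83 + 573.91 + 3508.57 + 595.07 = 32402.38
Ad valorem component: 32402.38 × 2% = 648.05
Specific component: 120 × 0.06 = 7.20
Import duty = 648.05 + 7.20 = 655.25
Buyer bears: origin terminal 573.91 + freight 3508.57 + insurance 595.07 + destination terminal 1217.60 + duty 655.25 = 6550.40
Landed cost = invoice 27724.83 + 6550.40 = 34275.23

Total landed cost: GBP 34275.23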